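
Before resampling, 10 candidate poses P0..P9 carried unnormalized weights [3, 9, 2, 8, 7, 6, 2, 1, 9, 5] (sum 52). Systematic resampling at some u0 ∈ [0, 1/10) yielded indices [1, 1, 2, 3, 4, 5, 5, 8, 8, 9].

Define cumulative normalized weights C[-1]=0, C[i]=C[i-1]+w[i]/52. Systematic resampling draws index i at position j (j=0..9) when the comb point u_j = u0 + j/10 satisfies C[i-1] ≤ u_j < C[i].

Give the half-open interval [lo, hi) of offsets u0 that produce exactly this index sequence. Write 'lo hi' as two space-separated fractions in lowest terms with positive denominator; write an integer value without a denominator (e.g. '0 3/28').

C = [3/52, 3/13, 7/26, 11/26, 29/52, 35/52, 37/52, 19/26, 47/52, 1]
j=0 picked index 1: u0 ∈ [3/52, 3/13)
j=1 picked index 1: u0 ∈ [-11/260, 17/130)
j=2 picked index 2: u0 ∈ [2/65, 9/130)
j=3 picked index 3: u0 ∈ [-2/65, 8/65)
j=4 picked index 4: u0 ∈ [3/130, 41/260)
j=5 picked index 5: u0 ∈ [3/52, 9/52)
j=6 picked index 5: u0 ∈ [-11/260, 19/260)
j=7 picked index 8: u0 ∈ [2/65, 53/260)
j=8 picked index 8: u0 ∈ [-9/130, 27/260)
j=9 picked index 9: u0 ∈ [1/260, 1/10)
intersection: [3/52, 9/130)

3/52 9/130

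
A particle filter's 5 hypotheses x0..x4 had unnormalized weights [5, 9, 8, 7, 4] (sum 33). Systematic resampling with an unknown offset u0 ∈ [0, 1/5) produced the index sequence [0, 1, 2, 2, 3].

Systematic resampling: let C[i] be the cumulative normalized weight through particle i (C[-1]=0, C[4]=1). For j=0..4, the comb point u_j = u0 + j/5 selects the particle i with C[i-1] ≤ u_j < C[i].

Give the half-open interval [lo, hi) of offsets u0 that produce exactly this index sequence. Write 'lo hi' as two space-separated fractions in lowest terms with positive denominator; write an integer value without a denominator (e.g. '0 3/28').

C = [5/33, 14/33, 2/3, 29/33, 1]
j=0 picked index 0: u0 ∈ [0, 5/33)
j=1 picked index 1: u0 ∈ [-8/165, 37/165)
j=2 picked index 2: u0 ∈ [4/165, 4/15)
j=3 picked index 2: u0 ∈ [-29/165, 1/15)
j=4 picked index 3: u0 ∈ [-2/15, 13/165)
intersection: [4/165, 1/15)

4/165 1/15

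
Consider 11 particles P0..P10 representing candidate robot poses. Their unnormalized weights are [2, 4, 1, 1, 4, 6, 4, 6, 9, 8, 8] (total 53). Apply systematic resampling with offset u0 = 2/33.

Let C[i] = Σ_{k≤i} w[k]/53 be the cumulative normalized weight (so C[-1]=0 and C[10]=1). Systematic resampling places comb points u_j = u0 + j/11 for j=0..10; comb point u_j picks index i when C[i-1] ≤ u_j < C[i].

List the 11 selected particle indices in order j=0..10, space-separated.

C = [2/53, 6/53, 7/53, 8/53, 12/53, 18/53, 22/53, 28/53, 37/53, 45/53, 1]
j=0: u_0=2/33 ∈ [2/53, 6/53) → index 1
j=1: u_1=5/33 ∈ [8/53, 12/53) → index 4
j=2: u_2=8/33 ∈ [12/53, 18/53) → index 5
j=3: u_3=1/3 ∈ [12/53, 18/53) → index 5
j=4: u_4=14/33 ∈ [22/53, 28/53) → index 7
j=5: u_5=17/33 ∈ [22/53, 28/53) → index 7
j=6: u_6=20/33 ∈ [28/53, 37/53) → index 8
j=7: u_7=23/33 ∈ [28/53, 37/53) → index 8
j=8: u_8=26/33 ∈ [37/53, 45/53) → index 9
j=9: u_9=29/33 ∈ [45/53, 1) → index 10
j=10: u_10=32/33 ∈ [45/53, 1) → index 10

1 4 5 5 7 7 8 8 9 10 10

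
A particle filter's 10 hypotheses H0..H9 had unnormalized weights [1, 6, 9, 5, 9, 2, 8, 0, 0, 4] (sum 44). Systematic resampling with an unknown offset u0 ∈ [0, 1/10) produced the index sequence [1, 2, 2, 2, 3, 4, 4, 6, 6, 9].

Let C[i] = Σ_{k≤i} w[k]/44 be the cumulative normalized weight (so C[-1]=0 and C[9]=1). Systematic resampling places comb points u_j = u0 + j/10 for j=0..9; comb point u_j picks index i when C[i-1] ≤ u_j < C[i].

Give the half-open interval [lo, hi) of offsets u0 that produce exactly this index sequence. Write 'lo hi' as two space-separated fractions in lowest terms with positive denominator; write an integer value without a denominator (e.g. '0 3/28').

C = [1/44, 7/44, 4/11, 21/44, 15/22, 8/11, 10/11, 10/11, 10/11, 1]
j=0 picked index 1: u0 ∈ [1/44, 7/44)
j=1 picked index 2: u0 ∈ [13/220, 29/110)
j=2 picked index 2: u0 ∈ [-9/220, 9/55)
j=3 picked index 2: u0 ∈ [-31/220, 7/110)
j=4 picked index 3: u0 ∈ [-2/55, 17/220)
j=5 picked index 4: u0 ∈ [-1/44, 2/11)
j=6 picked index 4: u0 ∈ [-27/220, 9/110)
j=7 picked index 6: u0 ∈ [3/110, 23/110)
j=8 picked index 6: u0 ∈ [-4/55, 6/55)
j=9 picked index 9: u0 ∈ [1/110, 1/10)
intersection: [13/220, 7/110)

13/220 7/110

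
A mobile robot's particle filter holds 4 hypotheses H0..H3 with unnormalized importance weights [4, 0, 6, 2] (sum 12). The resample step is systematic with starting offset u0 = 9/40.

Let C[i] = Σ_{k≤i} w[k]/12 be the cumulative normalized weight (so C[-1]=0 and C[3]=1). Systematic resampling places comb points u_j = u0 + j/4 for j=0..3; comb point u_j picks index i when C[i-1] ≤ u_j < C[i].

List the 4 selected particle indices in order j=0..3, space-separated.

C = [1/3, 1/3, 5/6, 1]
j=0: u_0=9/40 ∈ [0, 1/3) → index 0
j=1: u_1=19/40 ∈ [1/3, 5/6) → index 2
j=2: u_2=29/40 ∈ [1/3, 5/6) → index 2
j=3: u_3=39/40 ∈ [5/6, 1) → index 3

0 2 2 3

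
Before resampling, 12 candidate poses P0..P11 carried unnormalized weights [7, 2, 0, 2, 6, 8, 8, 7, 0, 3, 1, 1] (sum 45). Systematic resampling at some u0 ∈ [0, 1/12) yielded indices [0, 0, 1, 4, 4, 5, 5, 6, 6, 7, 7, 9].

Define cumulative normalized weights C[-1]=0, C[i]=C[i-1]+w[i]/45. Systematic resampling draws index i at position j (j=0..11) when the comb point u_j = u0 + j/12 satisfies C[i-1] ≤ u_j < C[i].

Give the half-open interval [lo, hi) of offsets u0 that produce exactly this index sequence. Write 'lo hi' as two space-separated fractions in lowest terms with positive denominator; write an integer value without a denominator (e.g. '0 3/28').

C = [7/45, 1/5, 1/5, 11/45, 17/45, 5/9, 11/15, 8/9, 8/9, 43/45, 44/45, 1]
j=0 picked index 0: u0 ∈ [0, 7/45)
j=1 picked index 0: u0 ∈ [-1/12, 13/180)
j=2 picked index 1: u0 ∈ [-1/90, 1/30)
j=3 picked index 4: u0 ∈ [-1/180, 23/180)
j=4 picked index 4: u0 ∈ [-4/45, 2/45)
j=5 picked index 5: u0 ∈ [-7/180, 5/36)
j=6 picked index 5: u0 ∈ [-11/90, 1/18)
j=7 picked index 6: u0 ∈ [-1/36, 3/20)
j=8 picked index 6: u0 ∈ [-1/9, 1/15)
j=9 picked index 7: u0 ∈ [-1/60, 5/36)
j=10 picked index 7: u0 ∈ [-1/10, 1/18)
j=11 picked index 9: u0 ∈ [-1/36, 7/180)
intersection: [0, 1/30)

0 1/30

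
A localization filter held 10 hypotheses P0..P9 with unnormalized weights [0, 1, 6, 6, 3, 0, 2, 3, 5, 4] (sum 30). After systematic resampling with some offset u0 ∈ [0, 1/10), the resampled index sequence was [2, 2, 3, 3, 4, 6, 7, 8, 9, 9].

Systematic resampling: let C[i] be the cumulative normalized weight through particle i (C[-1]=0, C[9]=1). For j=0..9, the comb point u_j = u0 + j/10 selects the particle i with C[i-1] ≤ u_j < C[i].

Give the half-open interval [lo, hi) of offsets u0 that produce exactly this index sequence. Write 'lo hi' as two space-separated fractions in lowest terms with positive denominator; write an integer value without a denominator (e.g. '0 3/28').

C = [0, 1/30, 7/30, 13/30, 8/15, 8/15, 3/5, 7/10, 13/15, 1]
j=0 picked index 2: u0 ∈ [1/30, 7/30)
j=1 picked index 2: u0 ∈ [-1/15, 2/15)
j=2 picked index 3: u0 ∈ [1/30, 7/30)
j=3 picked index 3: u0 ∈ [-1/15, 2/15)
j=4 picked index 4: u0 ∈ [1/30, 2/15)
j=5 picked index 6: u0 ∈ [1/30, 1/10)
j=6 picked index 7: u0 ∈ [0, 1/10)
j=7 picked index 8: u0 ∈ [0, 1/6)
j=8 picked index 9: u0 ∈ [1/15, 1/5)
j=9 picked index 9: u0 ∈ [-1/30, 1/10)
intersection: [1/15, 1/10)

1/15 1/10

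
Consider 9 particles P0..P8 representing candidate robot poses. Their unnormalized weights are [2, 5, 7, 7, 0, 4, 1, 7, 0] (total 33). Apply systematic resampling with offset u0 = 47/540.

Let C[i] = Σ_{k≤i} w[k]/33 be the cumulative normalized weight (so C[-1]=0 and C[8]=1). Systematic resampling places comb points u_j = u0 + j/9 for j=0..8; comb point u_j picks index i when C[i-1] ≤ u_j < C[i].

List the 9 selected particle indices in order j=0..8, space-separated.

C = [2/33, 7/33, 14/33, 7/11, 7/11, 25/33, 26/33, 1, 1]
j=0: u_0=47/540 ∈ [2/33, 7/33) → index 1
j=1: u_1=107/540 ∈ [2/33, 7/33) → index 1
j=2: u_2=167/540 ∈ [7/33, 14/33) → index 2
j=3: u_3=227/540 ∈ [7/33, 14/33) → index 2
j=4: u_4=287/540 ∈ [14/33, 7/11) → index 3
j=5: u_5=347/540 ∈ [7/11, 25/33) → index 5
j=6: u_6=407/540 ∈ [7/11, 25/33) → index 5
j=7: u_7=467/540 ∈ [26/33, 1) → index 7
j=8: u_8=527/540 ∈ [26/33, 1) → index 7

1 1 2 2 3 5 5 7 7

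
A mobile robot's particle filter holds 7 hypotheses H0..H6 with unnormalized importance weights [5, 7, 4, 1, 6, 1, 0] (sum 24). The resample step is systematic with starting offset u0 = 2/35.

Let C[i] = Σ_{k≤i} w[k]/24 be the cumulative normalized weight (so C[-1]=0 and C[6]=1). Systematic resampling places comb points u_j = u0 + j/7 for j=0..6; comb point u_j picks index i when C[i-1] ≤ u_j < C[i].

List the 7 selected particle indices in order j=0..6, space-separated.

0 0 1 1 2 4 4

C = [5/24, 1/2, 2/3, 17/24, 23/24, 1, 1]
j=0: u_0=2/35 ∈ [0, 5/24) → index 0
j=1: u_1=1/5 ∈ [0, 5/24) → index 0
j=2: u_2=12/35 ∈ [5/24, 1/2) → index 1
j=3: u_3=17/35 ∈ [5/24, 1/2) → index 1
j=4: u_4=22/35 ∈ [1/2, 2/3) → index 2
j=5: u_5=27/35 ∈ [17/24, 23/24) → index 4
j=6: u_6=32/35 ∈ [17/24, 23/24) → index 4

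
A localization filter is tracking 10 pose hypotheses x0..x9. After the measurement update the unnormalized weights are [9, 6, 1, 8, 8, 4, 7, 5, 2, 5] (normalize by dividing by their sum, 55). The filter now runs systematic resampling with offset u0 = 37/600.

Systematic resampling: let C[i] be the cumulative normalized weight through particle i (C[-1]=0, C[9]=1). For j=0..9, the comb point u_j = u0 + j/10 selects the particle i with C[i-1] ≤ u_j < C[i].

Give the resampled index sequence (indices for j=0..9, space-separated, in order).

C = [9/55, 3/11, 16/55, 24/55, 32/55, 36/55, 43/55, 48/55, 10/11, 1]
j=0: u_0=37/600 ∈ [0, 9/55) → index 0
j=1: u_1=97/600 ∈ [0, 9/55) → index 0
j=2: u_2=157/600 ∈ [9/55, 3/11) → index 1
j=3: u_3=217/600 ∈ [16/55, 24/55) → index 3
j=4: u_4=277/600 ∈ [24/55, 32/55) → index 4
j=5: u_5=337/600 ∈ [24/55, 32/55) → index 4
j=6: u_6=397/600 ∈ [36/55, 43/55) → index 6
j=7: u_7=457/600 ∈ [36/55, 43/55) → index 6
j=8: u_8=517/600 ∈ [43/55, 48/55) → index 7
j=9: u_9=577/600 ∈ [10/11, 1) → index 9

0 0 1 3 4 4 6 6 7 9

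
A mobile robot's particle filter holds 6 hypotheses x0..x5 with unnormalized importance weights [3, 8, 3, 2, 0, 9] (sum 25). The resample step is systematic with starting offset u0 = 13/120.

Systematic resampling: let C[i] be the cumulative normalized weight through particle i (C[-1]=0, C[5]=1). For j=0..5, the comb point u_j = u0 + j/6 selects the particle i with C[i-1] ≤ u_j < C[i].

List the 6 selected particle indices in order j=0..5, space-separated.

0 1 2 3 5 5

C = [3/25, 11/25, 14/25, 16/25, 16/25, 1]
j=0: u_0=13/120 ∈ [0, 3/25) → index 0
j=1: u_1=11/40 ∈ [3/25, 11/25) → index 1
j=2: u_2=53/120 ∈ [11/25, 14/25) → index 2
j=3: u_3=73/120 ∈ [14/25, 16/25) → index 3
j=4: u_4=31/40 ∈ [16/25, 1) → index 5
j=5: u_5=113/120 ∈ [16/25, 1) → index 5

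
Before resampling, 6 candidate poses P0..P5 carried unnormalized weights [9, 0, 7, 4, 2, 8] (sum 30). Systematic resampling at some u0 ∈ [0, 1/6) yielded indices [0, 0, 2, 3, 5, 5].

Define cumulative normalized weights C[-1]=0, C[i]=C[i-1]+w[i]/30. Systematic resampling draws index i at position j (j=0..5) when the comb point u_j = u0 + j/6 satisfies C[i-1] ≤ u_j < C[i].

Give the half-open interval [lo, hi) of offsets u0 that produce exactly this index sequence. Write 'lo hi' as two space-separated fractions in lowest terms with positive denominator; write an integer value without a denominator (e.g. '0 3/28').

C = [3/10, 3/10, 8/15, 2/3, 11/15, 1]
j=0 picked index 0: u0 ∈ [0, 3/10)
j=1 picked index 0: u0 ∈ [-1/6, 2/15)
j=2 picked index 2: u0 ∈ [-1/30, 1/5)
j=3 picked index 3: u0 ∈ [1/30, 1/6)
j=4 picked index 5: u0 ∈ [1/15, 1/3)
j=5 picked index 5: u0 ∈ [-1/10, 1/6)
intersection: [1/15, 2/15)

1/15 2/15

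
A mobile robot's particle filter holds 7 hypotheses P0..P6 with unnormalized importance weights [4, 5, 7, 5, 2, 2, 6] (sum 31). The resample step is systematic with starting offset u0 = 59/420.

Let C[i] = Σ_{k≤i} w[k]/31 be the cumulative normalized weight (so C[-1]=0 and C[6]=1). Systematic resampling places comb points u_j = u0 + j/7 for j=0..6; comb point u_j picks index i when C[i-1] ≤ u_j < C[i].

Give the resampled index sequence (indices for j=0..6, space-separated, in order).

1 1 2 3 4 6 6

C = [4/31, 9/31, 16/31, 21/31, 23/31, 25/31, 1]
j=0: u_0=59/420 ∈ [4/31, 9/31) → index 1
j=1: u_1=17/60 ∈ [4/31, 9/31) → index 1
j=2: u_2=179/420 ∈ [9/31, 16/31) → index 2
j=3: u_3=239/420 ∈ [16/31, 21/31) → index 3
j=4: u_4=299/420 ∈ [21/31, 23/31) → index 4
j=5: u_5=359/420 ∈ [25/31, 1) → index 6
j=6: u_6=419/420 ∈ [25/31, 1) → index 6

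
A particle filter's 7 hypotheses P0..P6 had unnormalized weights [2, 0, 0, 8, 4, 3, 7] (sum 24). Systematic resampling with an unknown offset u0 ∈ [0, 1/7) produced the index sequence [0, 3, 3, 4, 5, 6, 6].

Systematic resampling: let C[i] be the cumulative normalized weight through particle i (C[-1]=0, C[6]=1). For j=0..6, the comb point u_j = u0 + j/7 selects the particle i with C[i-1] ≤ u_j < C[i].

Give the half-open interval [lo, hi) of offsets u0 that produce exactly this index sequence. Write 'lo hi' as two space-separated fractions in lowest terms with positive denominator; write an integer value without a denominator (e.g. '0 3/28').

1/84 1/12

C = [1/12, 1/12, 1/12, 5/12, 7/12, 17/24, 1]
j=0 picked index 0: u0 ∈ [0, 1/12)
j=1 picked index 3: u0 ∈ [-5/84, 23/84)
j=2 picked index 3: u0 ∈ [-17/84, 11/84)
j=3 picked index 4: u0 ∈ [-1/84, 13/84)
j=4 picked index 5: u0 ∈ [1/84, 23/168)
j=5 picked index 6: u0 ∈ [-1/168, 2/7)
j=6 picked index 6: u0 ∈ [-25/168, 1/7)
intersection: [1/84, 1/12)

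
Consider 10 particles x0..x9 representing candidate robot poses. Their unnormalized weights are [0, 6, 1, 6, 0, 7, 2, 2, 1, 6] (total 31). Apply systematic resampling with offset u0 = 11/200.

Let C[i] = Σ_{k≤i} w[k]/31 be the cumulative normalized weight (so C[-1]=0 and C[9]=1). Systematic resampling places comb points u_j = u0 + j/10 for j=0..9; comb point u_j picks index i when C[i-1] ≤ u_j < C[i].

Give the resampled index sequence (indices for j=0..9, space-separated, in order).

1 1 3 3 5 5 6 7 9 9

C = [0, 6/31, 7/31, 13/31, 13/31, 20/31, 22/31, 24/31, 25/31, 1]
j=0: u_0=11/200 ∈ [0, 6/31) → index 1
j=1: u_1=31/200 ∈ [0, 6/31) → index 1
j=2: u_2=51/200 ∈ [7/31, 13/31) → index 3
j=3: u_3=71/200 ∈ [7/31, 13/31) → index 3
j=4: u_4=91/200 ∈ [13/31, 20/31) → index 5
j=5: u_5=111/200 ∈ [13/31, 20/31) → index 5
j=6: u_6=131/200 ∈ [20/31, 22/31) → index 6
j=7: u_7=151/200 ∈ [22/31, 24/31) → index 7
j=8: u_8=171/200 ∈ [25/31, 1) → index 9
j=9: u_9=191/200 ∈ [25/31, 1) → index 9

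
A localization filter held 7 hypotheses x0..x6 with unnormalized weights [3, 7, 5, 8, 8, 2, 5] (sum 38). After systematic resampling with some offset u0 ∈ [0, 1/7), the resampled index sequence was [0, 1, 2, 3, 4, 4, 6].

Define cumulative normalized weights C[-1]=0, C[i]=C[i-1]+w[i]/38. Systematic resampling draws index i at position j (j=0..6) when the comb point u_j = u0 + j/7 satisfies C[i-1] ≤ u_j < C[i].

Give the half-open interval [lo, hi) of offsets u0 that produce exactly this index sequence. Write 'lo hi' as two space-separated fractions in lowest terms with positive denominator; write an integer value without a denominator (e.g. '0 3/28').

9/266 3/38

C = [3/38, 5/19, 15/38, 23/38, 31/38, 33/38, 1]
j=0 picked index 0: u0 ∈ [0, 3/38)
j=1 picked index 1: u0 ∈ [-17/266, 16/133)
j=2 picked index 2: u0 ∈ [-3/133, 29/266)
j=3 picked index 3: u0 ∈ [-9/266, 47/266)
j=4 picked index 4: u0 ∈ [9/266, 65/266)
j=5 picked index 4: u0 ∈ [-29/266, 27/266)
j=6 picked index 6: u0 ∈ [3/266, 1/7)
intersection: [9/266, 3/38)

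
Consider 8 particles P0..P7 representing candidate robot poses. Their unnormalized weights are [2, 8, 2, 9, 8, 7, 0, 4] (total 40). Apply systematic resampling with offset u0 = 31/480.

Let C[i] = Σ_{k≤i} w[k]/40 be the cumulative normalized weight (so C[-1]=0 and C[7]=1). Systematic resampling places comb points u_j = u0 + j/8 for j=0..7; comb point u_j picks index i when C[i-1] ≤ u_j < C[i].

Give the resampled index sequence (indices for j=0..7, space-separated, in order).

1 1 3 3 4 4 5 7

C = [1/20, 1/4, 3/10, 21/40, 29/40, 9/10, 9/10, 1]
j=0: u_0=31/480 ∈ [1/20, 1/4) → index 1
j=1: u_1=91/480 ∈ [1/20, 1/4) → index 1
j=2: u_2=151/480 ∈ [3/10, 21/40) → index 3
j=3: u_3=211/480 ∈ [3/10, 21/40) → index 3
j=4: u_4=271/480 ∈ [21/40, 29/40) → index 4
j=5: u_5=331/480 ∈ [21/40, 29/40) → index 4
j=6: u_6=391/480 ∈ [29/40, 9/10) → index 5
j=7: u_7=451/480 ∈ [9/10, 1) → index 7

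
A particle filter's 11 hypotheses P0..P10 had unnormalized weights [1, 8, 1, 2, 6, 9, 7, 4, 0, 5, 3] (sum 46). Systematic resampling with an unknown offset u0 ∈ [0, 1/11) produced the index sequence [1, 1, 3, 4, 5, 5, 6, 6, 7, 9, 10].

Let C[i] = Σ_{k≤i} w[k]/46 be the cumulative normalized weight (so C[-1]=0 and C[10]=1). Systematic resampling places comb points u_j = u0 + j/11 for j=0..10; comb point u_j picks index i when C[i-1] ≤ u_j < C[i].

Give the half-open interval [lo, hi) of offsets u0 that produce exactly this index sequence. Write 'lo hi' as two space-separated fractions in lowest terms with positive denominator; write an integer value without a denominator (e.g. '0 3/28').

C = [1/46, 9/46, 5/23, 6/23, 9/23, 27/46, 17/23, 19/23, 19/23, 43/46, 1]
j=0 picked index 1: u0 ∈ [1/46, 9/46)
j=1 picked index 1: u0 ∈ [-35/506, 53/506)
j=2 picked index 3: u0 ∈ [9/253, 20/253)
j=3 picked index 4: u0 ∈ [-3/253, 30/253)
j=4 picked index 5: u0 ∈ [7/253, 113/506)
j=5 picked index 5: u0 ∈ [-16/253, 67/506)
j=6 picked index 6: u0 ∈ [21/506, 49/253)
j=7 picked index 6: u0 ∈ [-25/506, 26/253)
j=8 picked index 7: u0 ∈ [3/253, 25/253)
j=9 picked index 9: u0 ∈ [2/253, 59/506)
j=10 picked index 10: u0 ∈ [13/506, 1/11)
intersection: [21/506, 20/253)

21/506 20/253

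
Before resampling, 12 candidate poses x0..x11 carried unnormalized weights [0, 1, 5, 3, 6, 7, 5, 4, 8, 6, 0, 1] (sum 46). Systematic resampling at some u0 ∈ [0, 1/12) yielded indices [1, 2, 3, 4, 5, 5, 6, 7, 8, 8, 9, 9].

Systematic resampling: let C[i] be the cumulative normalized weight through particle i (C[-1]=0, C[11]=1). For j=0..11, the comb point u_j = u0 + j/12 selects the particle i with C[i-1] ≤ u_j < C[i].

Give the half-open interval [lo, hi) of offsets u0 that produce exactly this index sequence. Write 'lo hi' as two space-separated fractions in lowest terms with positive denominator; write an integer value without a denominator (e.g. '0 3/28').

1/69 1/46

C = [0, 1/46, 3/23, 9/46, 15/46, 11/23, 27/46, 31/46, 39/46, 45/46, 45/46, 1]
j=0 picked index 1: u0 ∈ [0, 1/46)
j=1 picked index 2: u0 ∈ [-17/276, 13/276)
j=2 picked index 3: u0 ∈ [-5/138, 2/69)
j=3 picked index 4: u0 ∈ [-5/92, 7/92)
j=4 picked index 5: u0 ∈ [-1/138, 10/69)
j=5 picked index 5: u0 ∈ [-25/276, 17/276)
j=6 picked index 6: u0 ∈ [-1/46, 2/23)
j=7 picked index 7: u0 ∈ [1/276, 25/276)
j=8 picked index 8: u0 ∈ [1/138, 25/138)
j=9 picked index 8: u0 ∈ [-7/92, 9/92)
j=10 picked index 9: u0 ∈ [1/69, 10/69)
j=11 picked index 9: u0 ∈ [-19/276, 17/276)
intersection: [1/69, 1/46)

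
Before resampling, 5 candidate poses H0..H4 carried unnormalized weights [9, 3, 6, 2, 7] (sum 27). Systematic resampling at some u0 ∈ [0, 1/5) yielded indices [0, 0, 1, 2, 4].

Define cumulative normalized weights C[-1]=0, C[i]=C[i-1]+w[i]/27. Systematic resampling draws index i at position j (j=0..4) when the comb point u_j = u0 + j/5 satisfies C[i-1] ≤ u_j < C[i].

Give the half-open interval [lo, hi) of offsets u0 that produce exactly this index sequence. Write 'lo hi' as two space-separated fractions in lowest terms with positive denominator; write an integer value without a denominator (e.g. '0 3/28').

0 2/45

C = [1/3, 4/9, 2/3, 20/27, 1]
j=0 picked index 0: u0 ∈ [0, 1/3)
j=1 picked index 0: u0 ∈ [-1/5, 2/15)
j=2 picked index 1: u0 ∈ [-1/15, 2/45)
j=3 picked index 2: u0 ∈ [-7/45, 1/15)
j=4 picked index 4: u0 ∈ [-8/135, 1/5)
intersection: [0, 2/45)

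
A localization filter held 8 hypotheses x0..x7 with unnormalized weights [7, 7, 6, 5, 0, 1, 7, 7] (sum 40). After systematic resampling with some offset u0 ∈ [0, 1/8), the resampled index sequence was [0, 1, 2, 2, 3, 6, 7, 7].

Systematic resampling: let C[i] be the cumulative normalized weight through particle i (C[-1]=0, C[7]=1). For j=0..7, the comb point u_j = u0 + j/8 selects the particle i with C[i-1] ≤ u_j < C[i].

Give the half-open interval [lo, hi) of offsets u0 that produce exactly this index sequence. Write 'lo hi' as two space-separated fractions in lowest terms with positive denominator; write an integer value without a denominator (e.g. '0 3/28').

C = [7/40, 7/20, 1/2, 5/8, 5/8, 13/20, 33/40, 1]
j=0 picked index 0: u0 ∈ [0, 7/40)
j=1 picked index 1: u0 ∈ [1/20, 9/40)
j=2 picked index 2: u0 ∈ [1/10, 1/4)
j=3 picked index 2: u0 ∈ [-1/40, 1/8)
j=4 picked index 3: u0 ∈ [0, 1/8)
j=5 picked index 6: u0 ∈ [1/40, 1/5)
j=6 picked index 7: u0 ∈ [3/40, 1/4)
j=7 picked index 7: u0 ∈ [-1/20, 1/8)
intersection: [1/10, 1/8)

1/10 1/8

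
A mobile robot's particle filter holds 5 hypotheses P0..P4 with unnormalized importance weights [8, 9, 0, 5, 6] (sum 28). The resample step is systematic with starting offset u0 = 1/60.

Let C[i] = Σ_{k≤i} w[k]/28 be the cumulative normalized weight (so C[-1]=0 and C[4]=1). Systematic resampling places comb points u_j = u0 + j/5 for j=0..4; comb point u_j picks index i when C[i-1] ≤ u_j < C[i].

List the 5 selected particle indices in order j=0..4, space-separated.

C = [2/7, 17/28, 17/28, 11/14, 1]
j=0: u_0=1/60 ∈ [0, 2/7) → index 0
j=1: u_1=13/60 ∈ [0, 2/7) → index 0
j=2: u_2=5/12 ∈ [2/7, 17/28) → index 1
j=3: u_3=37/60 ∈ [17/28, 11/14) → index 3
j=4: u_4=49/60 ∈ [11/14, 1) → index 4

0 0 1 3 4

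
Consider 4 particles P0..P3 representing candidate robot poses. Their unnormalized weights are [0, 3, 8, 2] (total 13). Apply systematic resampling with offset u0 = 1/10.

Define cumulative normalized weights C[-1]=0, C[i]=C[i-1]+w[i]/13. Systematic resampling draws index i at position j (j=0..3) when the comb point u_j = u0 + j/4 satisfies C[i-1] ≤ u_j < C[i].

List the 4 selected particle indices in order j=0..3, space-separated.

C = [0, 3/13, 11/13, 1]
j=0: u_0=1/10 ∈ [0, 3/13) → index 1
j=1: u_1=7/20 ∈ [3/13, 11/13) → index 2
j=2: u_2=3/5 ∈ [3/13, 11/13) → index 2
j=3: u_3=17/20 ∈ [11/13, 1) → index 3

1 2 2 3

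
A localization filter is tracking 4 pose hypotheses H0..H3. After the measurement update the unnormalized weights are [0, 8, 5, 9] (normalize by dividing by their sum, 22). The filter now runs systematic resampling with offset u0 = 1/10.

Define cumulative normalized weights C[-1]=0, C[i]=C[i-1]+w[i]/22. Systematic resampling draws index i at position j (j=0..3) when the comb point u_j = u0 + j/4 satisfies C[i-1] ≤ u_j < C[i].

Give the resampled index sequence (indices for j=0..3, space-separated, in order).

C = [0, 4/11, 13/22, 1]
j=0: u_0=1/10 ∈ [0, 4/11) → index 1
j=1: u_1=7/20 ∈ [0, 4/11) → index 1
j=2: u_2=3/5 ∈ [13/22, 1) → index 3
j=3: u_3=17/20 ∈ [13/22, 1) → index 3

1 1 3 3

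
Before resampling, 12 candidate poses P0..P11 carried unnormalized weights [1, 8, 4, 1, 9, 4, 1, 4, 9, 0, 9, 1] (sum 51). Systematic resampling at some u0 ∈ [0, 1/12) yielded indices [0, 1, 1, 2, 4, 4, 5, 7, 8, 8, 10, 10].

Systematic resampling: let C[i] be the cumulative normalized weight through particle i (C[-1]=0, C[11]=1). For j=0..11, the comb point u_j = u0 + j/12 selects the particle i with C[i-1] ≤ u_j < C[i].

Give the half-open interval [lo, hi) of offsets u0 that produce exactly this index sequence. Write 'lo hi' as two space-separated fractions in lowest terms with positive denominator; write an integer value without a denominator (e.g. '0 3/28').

0 1/204

C = [1/51, 3/17, 13/51, 14/51, 23/51, 9/17, 28/51, 32/51, 41/51, 41/51, 50/51, 1]
j=0 picked index 0: u0 ∈ [0, 1/51)
j=1 picked index 1: u0 ∈ [-13/204, 19/204)
j=2 picked index 1: u0 ∈ [-5/34, 1/102)
j=3 picked index 2: u0 ∈ [-5/68, 1/204)
j=4 picked index 4: u0 ∈ [-1/17, 2/17)
j=5 picked index 4: u0 ∈ [-29/204, 7/204)
j=6 picked index 5: u0 ∈ [-5/102, 1/34)
j=7 picked index 7: u0 ∈ [-7/204, 3/68)
j=8 picked index 8: u0 ∈ [-2/51, 7/51)
j=9 picked index 8: u0 ∈ [-25/204, 11/204)
j=10 picked index 10: u0 ∈ [-1/34, 5/34)
j=11 picked index 10: u0 ∈ [-23/204, 13/204)
intersection: [0, 1/204)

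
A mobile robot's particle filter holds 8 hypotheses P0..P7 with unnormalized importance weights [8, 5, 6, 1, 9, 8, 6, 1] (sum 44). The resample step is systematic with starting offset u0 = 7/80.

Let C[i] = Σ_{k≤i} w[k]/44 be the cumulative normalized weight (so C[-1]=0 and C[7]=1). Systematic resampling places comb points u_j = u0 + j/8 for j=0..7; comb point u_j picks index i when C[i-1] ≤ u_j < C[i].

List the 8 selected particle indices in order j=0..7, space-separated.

0 1 2 4 4 5 5 6

C = [2/11, 13/44, 19/44, 5/11, 29/44, 37/44, 43/44, 1]
j=0: u_0=7/80 ∈ [0, 2/11) → index 0
j=1: u_1=17/80 ∈ [2/11, 13/44) → index 1
j=2: u_2=27/80 ∈ [13/44, 19/44) → index 2
j=3: u_3=37/80 ∈ [5/11, 29/44) → index 4
j=4: u_4=47/80 ∈ [5/11, 29/44) → index 4
j=5: u_5=57/80 ∈ [29/44, 37/44) → index 5
j=6: u_6=67/80 ∈ [29/44, 37/44) → index 5
j=7: u_7=77/80 ∈ [37/44, 43/44) → index 6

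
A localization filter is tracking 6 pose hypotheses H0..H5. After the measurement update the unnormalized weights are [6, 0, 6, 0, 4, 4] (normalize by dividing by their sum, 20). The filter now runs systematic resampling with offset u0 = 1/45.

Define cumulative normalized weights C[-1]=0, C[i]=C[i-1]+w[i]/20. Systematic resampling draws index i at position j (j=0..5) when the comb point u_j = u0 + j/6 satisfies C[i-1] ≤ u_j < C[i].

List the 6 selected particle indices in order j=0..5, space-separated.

C = [3/10, 3/10, 3/5, 3/5, 4/5, 1]
j=0: u_0=1/45 ∈ [0, 3/10) → index 0
j=1: u_1=17/90 ∈ [0, 3/10) → index 0
j=2: u_2=16/45 ∈ [3/10, 3/5) → index 2
j=3: u_3=47/90 ∈ [3/10, 3/5) → index 2
j=4: u_4=31/45 ∈ [3/5, 4/5) → index 4
j=5: u_5=77/90 ∈ [4/5, 1) → index 5

0 0 2 2 4 5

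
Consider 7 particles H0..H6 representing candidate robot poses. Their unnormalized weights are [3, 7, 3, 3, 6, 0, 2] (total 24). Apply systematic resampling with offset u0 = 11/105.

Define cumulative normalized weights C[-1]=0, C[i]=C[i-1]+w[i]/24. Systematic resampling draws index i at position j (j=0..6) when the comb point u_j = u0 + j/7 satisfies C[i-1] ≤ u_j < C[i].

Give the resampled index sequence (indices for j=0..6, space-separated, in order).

0 1 1 2 4 4 6

C = [1/8, 5/12, 13/24, 2/3, 11/12, 11/12, 1]
j=0: u_0=11/105 ∈ [0, 1/8) → index 0
j=1: u_1=26/105 ∈ [1/8, 5/12) → index 1
j=2: u_2=41/105 ∈ [1/8, 5/12) → index 1
j=3: u_3=8/15 ∈ [5/12, 13/24) → index 2
j=4: u_4=71/105 ∈ [2/3, 11/12) → index 4
j=5: u_5=86/105 ∈ [2/3, 11/12) → index 4
j=6: u_6=101/105 ∈ [11/12, 1) → index 6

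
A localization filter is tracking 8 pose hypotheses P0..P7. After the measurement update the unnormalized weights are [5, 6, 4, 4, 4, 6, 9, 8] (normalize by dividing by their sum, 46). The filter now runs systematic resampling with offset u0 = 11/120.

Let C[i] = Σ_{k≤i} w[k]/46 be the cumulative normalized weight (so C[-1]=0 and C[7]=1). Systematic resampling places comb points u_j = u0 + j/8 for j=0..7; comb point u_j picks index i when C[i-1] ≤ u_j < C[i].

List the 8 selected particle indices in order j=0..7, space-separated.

C = [5/46, 11/46, 15/46, 19/46, 1/2, 29/46, 19/23, 1]
j=0: u_0=11/120 ∈ [0, 5/46) → index 0
j=1: u_1=13/60 ∈ [5/46, 11/46) → index 1
j=2: u_2=41/120 ∈ [15/46, 19/46) → index 3
j=3: u_3=7/15 ∈ [19/46, 1/2) → index 4
j=4: u_4=71/120 ∈ [1/2, 29/46) → index 5
j=5: u_5=43/60 ∈ [29/46, 19/23) → index 6
j=6: u_6=101/120 ∈ [19/23, 1) → index 7
j=7: u_7=29/30 ∈ [19/23, 1) → index 7

0 1 3 4 5 6 7 7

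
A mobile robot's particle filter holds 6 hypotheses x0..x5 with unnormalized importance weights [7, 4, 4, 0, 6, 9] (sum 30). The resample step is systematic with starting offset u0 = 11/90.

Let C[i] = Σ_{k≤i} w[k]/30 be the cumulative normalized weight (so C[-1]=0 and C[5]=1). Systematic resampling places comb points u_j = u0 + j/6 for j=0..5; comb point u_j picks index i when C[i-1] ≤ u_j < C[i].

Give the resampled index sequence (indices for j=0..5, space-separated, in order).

0 1 2 4 5 5

C = [7/30, 11/30, 1/2, 1/2, 7/10, 1]
j=0: u_0=11/90 ∈ [0, 7/30) → index 0
j=1: u_1=13/45 ∈ [7/30, 11/30) → index 1
j=2: u_2=41/90 ∈ [11/30, 1/2) → index 2
j=3: u_3=28/45 ∈ [1/2, 7/10) → index 4
j=4: u_4=71/90 ∈ [7/10, 1) → index 5
j=5: u_5=43/45 ∈ [7/10, 1) → index 5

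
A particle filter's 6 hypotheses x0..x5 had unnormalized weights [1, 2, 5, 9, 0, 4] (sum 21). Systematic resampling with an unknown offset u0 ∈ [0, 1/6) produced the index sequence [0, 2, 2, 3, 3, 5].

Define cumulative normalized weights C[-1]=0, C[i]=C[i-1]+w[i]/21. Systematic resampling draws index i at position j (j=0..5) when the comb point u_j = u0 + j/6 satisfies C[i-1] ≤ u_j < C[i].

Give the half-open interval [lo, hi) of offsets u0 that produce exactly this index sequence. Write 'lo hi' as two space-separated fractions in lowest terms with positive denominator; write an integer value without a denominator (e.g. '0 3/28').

0 1/21

C = [1/21, 1/7, 8/21, 17/21, 17/21, 1]
j=0 picked index 0: u0 ∈ [0, 1/21)
j=1 picked index 2: u0 ∈ [-1/42, 3/14)
j=2 picked index 2: u0 ∈ [-4/21, 1/21)
j=3 picked index 3: u0 ∈ [-5/42, 13/42)
j=4 picked index 3: u0 ∈ [-2/7, 1/7)
j=5 picked index 5: u0 ∈ [-1/42, 1/6)
intersection: [0, 1/21)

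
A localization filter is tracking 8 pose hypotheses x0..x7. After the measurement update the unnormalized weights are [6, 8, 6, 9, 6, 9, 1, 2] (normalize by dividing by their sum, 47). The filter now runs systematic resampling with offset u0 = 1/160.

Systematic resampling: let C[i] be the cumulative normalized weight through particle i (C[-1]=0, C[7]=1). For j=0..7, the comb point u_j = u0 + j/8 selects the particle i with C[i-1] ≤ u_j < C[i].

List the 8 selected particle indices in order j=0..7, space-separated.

C = [6/47, 14/47, 20/47, 29/47, 35/47, 44/47, 45/47, 1]
j=0: u_0=1/160 ∈ [0, 6/47) → index 0
j=1: u_1=21/160 ∈ [6/47, 14/47) → index 1
j=2: u_2=41/160 ∈ [6/47, 14/47) → index 1
j=3: u_3=61/160 ∈ [14/47, 20/47) → index 2
j=4: u_4=81/160 ∈ [20/47, 29/47) → index 3
j=5: u_5=101/160 ∈ [29/47, 35/47) → index 4
j=6: u_6=121/160 ∈ [35/47, 44/47) → index 5
j=7: u_7=141/160 ∈ [35/47, 44/47) → index 5

0 1 1 2 3 4 5 5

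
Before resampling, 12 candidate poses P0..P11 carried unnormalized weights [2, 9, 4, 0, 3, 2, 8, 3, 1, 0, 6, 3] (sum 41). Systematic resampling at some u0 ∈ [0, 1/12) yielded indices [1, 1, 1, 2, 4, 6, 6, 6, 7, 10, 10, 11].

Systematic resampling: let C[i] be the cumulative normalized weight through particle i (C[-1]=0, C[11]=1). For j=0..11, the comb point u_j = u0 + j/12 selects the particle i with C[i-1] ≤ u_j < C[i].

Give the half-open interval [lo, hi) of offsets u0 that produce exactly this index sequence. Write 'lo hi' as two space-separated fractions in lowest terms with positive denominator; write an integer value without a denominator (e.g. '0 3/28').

C = [2/41, 11/41, 15/41, 15/41, 18/41, 20/41, 28/41, 31/41, 32/41, 32/41, 38/41, 1]
j=0 picked index 1: u0 ∈ [2/41, 11/41)
j=1 picked index 1: u0 ∈ [-17/492, 91/492)
j=2 picked index 1: u0 ∈ [-29/246, 25/246)
j=3 picked index 2: u0 ∈ [3/164, 19/164)
j=4 picked index 4: u0 ∈ [4/123, 13/123)
j=5 picked index 6: u0 ∈ [35/492, 131/492)
j=6 picked index 6: u0 ∈ [-1/82, 15/82)
j=7 picked index 6: u0 ∈ [-47/492, 49/492)
j=8 picked index 7: u0 ∈ [2/123, 11/123)
j=9 picked index 10: u0 ∈ [5/164, 29/164)
j=10 picked index 10: u0 ∈ [-13/246, 23/246)
j=11 picked index 11: u0 ∈ [5/492, 1/12)
intersection: [35/492, 1/12)

35/492 1/12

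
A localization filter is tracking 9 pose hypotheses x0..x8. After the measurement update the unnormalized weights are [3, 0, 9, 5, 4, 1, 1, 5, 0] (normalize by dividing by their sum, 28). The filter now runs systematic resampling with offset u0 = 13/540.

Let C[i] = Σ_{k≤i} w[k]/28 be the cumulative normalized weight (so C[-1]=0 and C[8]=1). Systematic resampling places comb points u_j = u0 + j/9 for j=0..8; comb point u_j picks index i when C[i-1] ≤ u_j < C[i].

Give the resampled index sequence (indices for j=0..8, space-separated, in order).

C = [3/28, 3/28, 3/7, 17/28, 3/4, 11/14, 23/28, 1, 1]
j=0: u_0=13/540 ∈ [0, 3/28) → index 0
j=1: u_1=73/540 ∈ [3/28, 3/7) → index 2
j=2: u_2=133/540 ∈ [3/28, 3/7) → index 2
j=3: u_3=193/540 ∈ [3/28, 3/7) → index 2
j=4: u_4=253/540 ∈ [3/7, 17/28) → index 3
j=5: u_5=313/540 ∈ [3/7, 17/28) → index 3
j=6: u_6=373/540 ∈ [17/28, 3/4) → index 4
j=7: u_7=433/540 ∈ [11/14, 23/28) → index 6
j=8: u_8=493/540 ∈ [23/28, 1) → index 7

0 2 2 2 3 3 4 6 7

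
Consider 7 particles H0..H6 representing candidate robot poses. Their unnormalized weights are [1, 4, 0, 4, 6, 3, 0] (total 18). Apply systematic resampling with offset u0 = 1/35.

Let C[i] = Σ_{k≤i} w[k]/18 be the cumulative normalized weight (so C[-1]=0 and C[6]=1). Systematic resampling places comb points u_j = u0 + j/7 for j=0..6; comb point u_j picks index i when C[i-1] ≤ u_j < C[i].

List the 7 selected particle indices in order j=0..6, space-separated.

0 1 3 3 4 4 5

C = [1/18, 5/18, 5/18, 1/2, 5/6, 1, 1]
j=0: u_0=1/35 ∈ [0, 1/18) → index 0
j=1: u_1=6/35 ∈ [1/18, 5/18) → index 1
j=2: u_2=11/35 ∈ [5/18, 1/2) → index 3
j=3: u_3=16/35 ∈ [5/18, 1/2) → index 3
j=4: u_4=3/5 ∈ [1/2, 5/6) → index 4
j=5: u_5=26/35 ∈ [1/2, 5/6) → index 4
j=6: u_6=31/35 ∈ [5/6, 1) → index 5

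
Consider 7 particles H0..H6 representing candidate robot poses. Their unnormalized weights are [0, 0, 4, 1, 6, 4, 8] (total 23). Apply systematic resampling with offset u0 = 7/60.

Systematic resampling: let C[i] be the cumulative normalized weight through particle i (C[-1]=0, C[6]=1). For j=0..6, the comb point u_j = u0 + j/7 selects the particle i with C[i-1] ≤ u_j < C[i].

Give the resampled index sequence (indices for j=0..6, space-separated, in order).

C = [0, 0, 4/23, 5/23, 11/23, 15/23, 1]
j=0: u_0=7/60 ∈ [0, 4/23) → index 2
j=1: u_1=109/420 ∈ [5/23, 11/23) → index 4
j=2: u_2=169/420 ∈ [5/23, 11/23) → index 4
j=3: u_3=229/420 ∈ [11/23, 15/23) → index 5
j=4: u_4=289/420 ∈ [15/23, 1) → index 6
j=5: u_5=349/420 ∈ [15/23, 1) → index 6
j=6: u_6=409/420 ∈ [15/23, 1) → index 6

2 4 4 5 6 6 6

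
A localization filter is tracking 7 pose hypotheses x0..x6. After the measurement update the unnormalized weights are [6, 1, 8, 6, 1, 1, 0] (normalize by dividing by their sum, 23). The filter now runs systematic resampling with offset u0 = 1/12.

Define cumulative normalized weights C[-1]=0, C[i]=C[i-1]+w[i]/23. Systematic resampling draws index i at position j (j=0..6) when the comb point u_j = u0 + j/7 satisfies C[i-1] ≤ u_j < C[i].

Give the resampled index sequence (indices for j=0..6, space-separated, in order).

0 0 2 2 3 3 4

C = [6/23, 7/23, 15/23, 21/23, 22/23, 1, 1]
j=0: u_0=1/12 ∈ [0, 6/23) → index 0
j=1: u_1=19/84 ∈ [0, 6/23) → index 0
j=2: u_2=31/84 ∈ [7/23, 15/23) → index 2
j=3: u_3=43/84 ∈ [7/23, 15/23) → index 2
j=4: u_4=55/84 ∈ [15/23, 21/23) → index 3
j=5: u_5=67/84 ∈ [15/23, 21/23) → index 3
j=6: u_6=79/84 ∈ [21/23, 22/23) → index 4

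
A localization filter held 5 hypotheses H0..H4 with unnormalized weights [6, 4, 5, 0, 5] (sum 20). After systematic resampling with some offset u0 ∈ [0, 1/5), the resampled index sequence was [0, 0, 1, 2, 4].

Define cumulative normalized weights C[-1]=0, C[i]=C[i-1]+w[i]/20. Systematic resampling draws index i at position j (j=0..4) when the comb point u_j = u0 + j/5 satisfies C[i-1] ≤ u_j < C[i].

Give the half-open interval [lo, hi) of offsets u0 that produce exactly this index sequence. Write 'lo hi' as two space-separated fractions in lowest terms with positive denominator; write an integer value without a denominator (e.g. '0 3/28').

0 1/10

C = [3/10, 1/2, 3/4, 3/4, 1]
j=0 picked index 0: u0 ∈ [0, 3/10)
j=1 picked index 0: u0 ∈ [-1/5, 1/10)
j=2 picked index 1: u0 ∈ [-1/10, 1/10)
j=3 picked index 2: u0 ∈ [-1/10, 3/20)
j=4 picked index 4: u0 ∈ [-1/20, 1/5)
intersection: [0, 1/10)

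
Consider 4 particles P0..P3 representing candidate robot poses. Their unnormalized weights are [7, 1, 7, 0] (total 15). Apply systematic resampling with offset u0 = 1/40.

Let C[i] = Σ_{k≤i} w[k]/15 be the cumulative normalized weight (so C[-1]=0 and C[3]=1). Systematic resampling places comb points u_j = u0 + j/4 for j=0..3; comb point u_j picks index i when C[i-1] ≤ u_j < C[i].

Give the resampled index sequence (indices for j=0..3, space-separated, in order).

0 0 1 2

C = [7/15, 8/15, 1, 1]
j=0: u_0=1/40 ∈ [0, 7/15) → index 0
j=1: u_1=11/40 ∈ [0, 7/15) → index 0
j=2: u_2=21/40 ∈ [7/15, 8/15) → index 1
j=3: u_3=31/40 ∈ [8/15, 1) → index 2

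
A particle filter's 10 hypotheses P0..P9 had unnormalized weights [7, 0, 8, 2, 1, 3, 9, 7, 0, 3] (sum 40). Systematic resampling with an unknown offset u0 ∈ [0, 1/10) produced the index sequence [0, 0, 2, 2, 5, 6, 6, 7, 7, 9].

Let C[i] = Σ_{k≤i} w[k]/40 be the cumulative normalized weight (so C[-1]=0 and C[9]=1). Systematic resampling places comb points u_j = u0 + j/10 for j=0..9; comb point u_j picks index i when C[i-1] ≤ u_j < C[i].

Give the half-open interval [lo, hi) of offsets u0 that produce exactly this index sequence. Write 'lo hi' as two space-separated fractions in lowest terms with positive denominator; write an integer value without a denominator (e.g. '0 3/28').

C = [7/40, 7/40, 3/8, 17/40, 9/20, 21/40, 3/4, 37/40, 37/40, 1]
j=0 picked index 0: u0 ∈ [0, 7/40)
j=1 picked index 0: u0 ∈ [-1/10, 3/40)
j=2 picked index 2: u0 ∈ [-1/40, 7/40)
j=3 picked index 2: u0 ∈ [-1/8, 3/40)
j=4 picked index 5: u0 ∈ [1/20, 1/8)
j=5 picked index 6: u0 ∈ [1/40, 1/4)
j=6 picked index 6: u0 ∈ [-3/40, 3/20)
j=7 picked index 7: u0 ∈ [1/20, 9/40)
j=8 picked index 7: u0 ∈ [-1/20, 1/8)
j=9 picked index 9: u0 ∈ [1/40, 1/10)
intersection: [1/20, 3/40)

1/20 3/40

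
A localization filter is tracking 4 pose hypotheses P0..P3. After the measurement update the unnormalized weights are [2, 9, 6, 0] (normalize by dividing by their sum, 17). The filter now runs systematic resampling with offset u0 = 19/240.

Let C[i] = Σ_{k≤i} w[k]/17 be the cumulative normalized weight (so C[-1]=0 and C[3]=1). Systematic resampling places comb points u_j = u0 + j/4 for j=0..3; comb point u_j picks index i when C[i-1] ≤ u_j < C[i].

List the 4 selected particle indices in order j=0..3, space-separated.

0 1 1 2

C = [2/17, 11/17, 1, 1]
j=0: u_0=19/240 ∈ [0, 2/17) → index 0
j=1: u_1=79/240 ∈ [2/17, 11/17) → index 1
j=2: u_2=139/240 ∈ [2/17, 11/17) → index 1
j=3: u_3=199/240 ∈ [11/17, 1) → index 2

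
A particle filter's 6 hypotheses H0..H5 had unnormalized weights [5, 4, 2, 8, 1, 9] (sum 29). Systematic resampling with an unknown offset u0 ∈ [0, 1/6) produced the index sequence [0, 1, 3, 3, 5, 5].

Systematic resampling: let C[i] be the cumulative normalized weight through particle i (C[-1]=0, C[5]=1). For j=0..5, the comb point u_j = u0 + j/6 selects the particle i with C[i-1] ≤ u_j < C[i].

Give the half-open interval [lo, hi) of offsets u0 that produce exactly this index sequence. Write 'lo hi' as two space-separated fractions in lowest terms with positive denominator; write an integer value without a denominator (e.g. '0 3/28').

4/87 25/174

C = [5/29, 9/29, 11/29, 19/29, 20/29, 1]
j=0 picked index 0: u0 ∈ [0, 5/29)
j=1 picked index 1: u0 ∈ [1/174, 25/174)
j=2 picked index 3: u0 ∈ [4/87, 28/87)
j=3 picked index 3: u0 ∈ [-7/58, 9/58)
j=4 picked index 5: u0 ∈ [2/87, 1/3)
j=5 picked index 5: u0 ∈ [-25/174, 1/6)
intersection: [4/87, 25/174)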